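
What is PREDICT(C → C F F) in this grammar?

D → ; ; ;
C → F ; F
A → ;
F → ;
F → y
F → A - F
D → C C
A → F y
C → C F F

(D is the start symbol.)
PREDICT(C → C F F) = (FIRST(RHS) \ {ε}) ∪ (FOLLOW(C) if ε ∈ FIRST(RHS), i.e. RHS ⇒* ε)
FIRST(C) = { ';', 'y' }
FIRST(C F F) = { ';', 'y' }
ε ∉ FIRST(C F F), so FOLLOW(C) is not added.
PREDICT(C → C F F) = { ';', 'y' }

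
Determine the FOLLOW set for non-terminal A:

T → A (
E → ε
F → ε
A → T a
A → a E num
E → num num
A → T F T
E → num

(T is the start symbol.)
In T → A (: A is followed by '(', add FIRST('(') \ {ε} = { '(' }

Taking the union: FOLLOW(A) = { '(' }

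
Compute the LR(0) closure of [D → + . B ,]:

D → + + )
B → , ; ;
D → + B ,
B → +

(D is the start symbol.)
To compute CLOSURE, for each item [A → α.Bβ] where B is a non-terminal, add [B → .γ] for all productions B → γ; repeat for the newly added items until nothing changes.

Start with: [D → + . B ,]
  [D → + . B ,] has the dot before B: add [B → . , ; ;], [B → . +]
No further items can be added.

CLOSURE = { [B → . +], [B → . , ; ;], [D → + . B ,] }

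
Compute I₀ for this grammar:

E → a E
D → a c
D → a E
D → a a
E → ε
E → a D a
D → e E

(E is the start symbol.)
{ [E → . a D a], [E → . a E], [E → .], [E' → . E] }

First, augment the grammar with E' → E
I₀ = CLOSURE({ [E' → . E] }):
  [E' → . E] has the dot before E: add [E → . a E], [E → .], [E → . a D a]
No further items can be added.

I₀ = { [E → . a D a], [E → . a E], [E → .], [E' → . E] }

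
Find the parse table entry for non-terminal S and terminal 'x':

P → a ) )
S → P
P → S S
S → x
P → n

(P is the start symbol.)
S → P, S → x

To find M[S, 'x'], we find productions for S where 'x' is in the predict set (PREDICT(N → α) = (FIRST(α) \ {ε}) ∪ (FOLLOW(N) if α ⇒* ε)).

Relevant sets:
  FIRST(P) = { 'a', 'n', 'x' }

S → P: PREDICT = { 'a', 'n', 'x' }
  'x' is in predict set, so this production goes in M[S, 'x']
S → x: PREDICT = { 'x' }
  'x' is in predict set, so this production goes in M[S, 'x']

M[S, 'x'] = S → P, S → x  (a multiply-defined cell — the grammar is not LL(1))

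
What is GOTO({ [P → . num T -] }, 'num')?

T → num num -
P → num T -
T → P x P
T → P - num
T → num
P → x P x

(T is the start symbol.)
GOTO(I, 'num') = CLOSURE({ [A → αX.β] : [A → α.Xβ] ∈ I, X = 'num' })

Items with dot before 'num', with the dot advanced:
  [P → . num T -] → [P → num . T -]
Closure of the advanced items:
  [P → num . T -] has the dot before T: add [T → . num num -], [T → . P x P], [T → . P - num], [T → . num]
  [T → . P x P] has the dot before P: add [P → . num T -], [P → . x P x]

GOTO = { [P → . num T -], [P → . x P x], [P → num . T -], [T → . P - num], [T → . P x P], [T → . num num -], [T → . num] }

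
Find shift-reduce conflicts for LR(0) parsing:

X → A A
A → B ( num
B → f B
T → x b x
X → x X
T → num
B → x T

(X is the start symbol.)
No shift-reduce conflicts

Augment with X' → X and build the canonical LR(0) collection (I0 = CLOSURE({[X' → . X]}), then GOTO on every symbol after a dot until no new states appear). It has 18 states:
  I0: { [A → . B ( num], [B → . f B], [B → . x T], [X → . A A], [X → . x X], [X' → . X] }  — shift
  I1: { [A → . B ( num], [B → . f B], [B → . x T], [X → A . A] }  — shift
  I2: { [A → B . ( num] }  — shift
  I3: { [X' → X .] }  — accept
  I4: { [B → . f B], [B → . x T], [B → f . B] }  — shift
  I5: { [A → . B ( num], [B → . f B], [B → . x T], [B → x . T], [T → . num], [T → . x b x], [X → . A A], [X → . x X], [X → x . X] }  — shift
  I6: { [B → x T .] }  — reduce
  I7: { [X → x X .] }  — reduce
  I8: { [T → num .] }  — reduce
  I9: { [A → . B ( num], [B → . f B], [B → . x T], [B → x . T], [T → . num], [T → . x b x], [T → x . b x], [X → . A A], [X → . x X], [X → x . X] }  — shift
  I10: { [T → x b . x] }  — shift
  I11: { [T → x b x .] }  — reduce
  I12: { [B → f B .] }  — reduce
  I13: { [B → x . T], [T → . num], [T → . x b x] }  — shift
  I14: { [T → x . b x] }  — shift
  I15: { [A → B ( . num] }  — shift
  I16: { [A → B ( num .] }  — reduce
  I17: { [X → A A .] }  — reduce

No state contains both a complete item and a shift item.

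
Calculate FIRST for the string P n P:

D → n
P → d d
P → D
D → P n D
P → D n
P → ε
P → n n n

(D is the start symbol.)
FIRST sets of the non-terminals involved (from the grammar, by fixed-point iteration):
  FIRST(P) = { 'd', 'n', ε }

To compute FIRST(P n P), process the symbols left to right:
Symbol P is a non-terminal. Add FIRST(P) \ {ε} = { 'd', 'n' }
P is nullable (ε ∈ FIRST(P)), continue to the next symbol.
Symbol n is a terminal. Add 'n' and stop.
FIRST(P n P) = { 'd', 'n' }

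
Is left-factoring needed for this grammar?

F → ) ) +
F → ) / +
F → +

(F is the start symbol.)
Left-factoring is needed when two productions for the same non-terminal
share a common prefix on the right-hand side.

Productions for F:
  F → ) ) +
  F → ) / +
  F → +

Found common prefix ')' in productions for F

Answer: Yes, F has productions with common prefix ')'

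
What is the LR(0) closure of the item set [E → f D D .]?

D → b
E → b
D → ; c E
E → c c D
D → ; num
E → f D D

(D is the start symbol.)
{ [E → f D D .] }

Start with: [E → f D D .]
The dot is at the end, so nothing is added.

CLOSURE = { [E → f D D .] }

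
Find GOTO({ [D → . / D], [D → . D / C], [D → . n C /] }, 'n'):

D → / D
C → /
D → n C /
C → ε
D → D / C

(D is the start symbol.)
GOTO(I, 'n') = CLOSURE({ [A → αX.β] : [A → α.Xβ] ∈ I, X = 'n' })

Items with dot before 'n', with the dot advanced:
  [D → . n C /] → [D → n . C /]
Closure of the advanced items:
  [D → n . C /] has the dot before C: add [C → . /], [C → .]

GOTO = { [C → . /], [C → .], [D → n . C /] }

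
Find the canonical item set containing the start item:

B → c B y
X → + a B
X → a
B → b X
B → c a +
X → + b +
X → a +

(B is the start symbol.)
First, augment the grammar with B' → B
I₀ = CLOSURE({ [B' → . B] }):
  [B' → . B] has the dot before B: add [B → . c B y], [B → . b X], [B → . c a +]
No further items can be added.

I₀ = { [B → . b X], [B → . c B y], [B → . c a +], [B' → . B] }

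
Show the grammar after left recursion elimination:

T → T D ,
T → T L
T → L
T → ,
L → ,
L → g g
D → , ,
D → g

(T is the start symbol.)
T is directly left-recursive. The standard transformation for
  A → A α₁ | ... | A α_m | β₁ | ... | β_n
is
  A  → β₁ A' | ... | β_n A'
  A' → α₁ A' | ... | α_m A' | ε

T → L becomes T → L T'
T → , becomes T → , T'
T → T D , becomes T' → D , T'
T → T L becomes T' → L T'
Add T' → ε

Productions for other non-terminals are unchanged:
  L → ,
  L → g g
  D → , ,
  D → g

Resulting grammar:
T → L T'
T → , T'
T' → D , T'
T' → L T'
T' → ε
L → ,
L → g g
D → , ,
D → g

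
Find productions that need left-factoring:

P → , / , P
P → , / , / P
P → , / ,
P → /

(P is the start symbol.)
Left-factoring is needed when two productions for the same non-terminal
share a common prefix on the right-hand side.

Productions for P:
  P → , / , P
  P → , / , / P
  P → , / ,
  P → /

Found common prefix ', / ,' in productions for P

Answer: Yes, P has productions with common prefix ', / ,'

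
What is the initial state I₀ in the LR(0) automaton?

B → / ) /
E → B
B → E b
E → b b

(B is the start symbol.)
First, augment the grammar with B' → B
I₀ = CLOSURE({ [B' → . B] }):
  [B' → . B] has the dot before B: add [B → . / ) /], [B → . E b]
  [B → . E b] has the dot before E: add [E → . B], [E → . b b]
No further items can be added.

I₀ = { [B → . / ) /], [B → . E b], [B' → . B], [E → . B], [E → . b b] }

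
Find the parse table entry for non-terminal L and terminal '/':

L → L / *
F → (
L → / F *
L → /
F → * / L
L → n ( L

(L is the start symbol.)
To find M[L, '/'], we find productions for L where '/' is in the predict set (PREDICT(N → α) = (FIRST(α) \ {ε}) ∪ (FOLLOW(N) if α ⇒* ε)).

Relevant sets:
  FIRST(L) = { '/', 'n' }

L → L / *: PREDICT = { '/', 'n' }
  '/' is in predict set, so this production goes in M[L, '/']
L → / F *: PREDICT = { '/' }
  '/' is in predict set, so this production goes in M[L, '/']
L → /: PREDICT = { '/' }
  '/' is in predict set, so this production goes in M[L, '/']
L → n ( L: PREDICT = { 'n' }

M[L, '/'] = L → L / *, L → / F *, L → /  (a multiply-defined cell — the grammar is not LL(1))

Answer: L → L / *, L → / F *, L → /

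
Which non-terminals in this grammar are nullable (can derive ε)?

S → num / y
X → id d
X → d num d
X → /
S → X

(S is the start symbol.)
A non-terminal is nullable if it can derive ε (the empty string): either it has an ε-production, or it has a production whose right-hand side consists entirely of nullable non-terminals.

There are no ε-productions, so no non-terminal can derive ε.
No non-terminals are nullable.

Answer: None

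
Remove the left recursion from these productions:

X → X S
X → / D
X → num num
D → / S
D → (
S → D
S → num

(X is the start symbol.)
X → / D X'
X → num num X'
X' → S X'
X' → ε
D → / S
D → (
S → D
S → num

X is directly left-recursive. The standard transformation for
  A → A α₁ | ... | A α_m | β₁ | ... | β_n
is
  A  → β₁ A' | ... | β_n A'
  A' → α₁ A' | ... | α_m A' | ε

X → / D becomes X → / D X'
X → num num becomes X → num num X'
X → X S becomes X' → S X'
Add X' → ε

Productions for other non-terminals are unchanged:
  D → / S
  D → (
  S → D
  S → num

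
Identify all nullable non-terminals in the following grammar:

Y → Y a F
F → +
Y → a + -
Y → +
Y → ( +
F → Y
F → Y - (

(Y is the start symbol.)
None

There are no ε-productions, so no non-terminal can derive ε.
No non-terminals are nullable.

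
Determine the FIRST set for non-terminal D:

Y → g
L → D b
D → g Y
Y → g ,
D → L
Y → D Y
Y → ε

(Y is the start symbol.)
To compute FIRST(D), examine every production with D on the left-hand side, reading each right-hand side left to right until a non-nullable symbol is reached.

FIRST sets of the other non-terminals involved (by the same procedure, iterated to a fixed point):
  FIRST(L) = { 'g' }

From D → g Y:
  - g is a terminal: add 'g' and stop
From D → L:
  - L is a non-terminal: add FIRST(L) \ {ε} = { 'g' }
    L is not nullable, so stop

Collecting: FIRST(D) = { 'g' }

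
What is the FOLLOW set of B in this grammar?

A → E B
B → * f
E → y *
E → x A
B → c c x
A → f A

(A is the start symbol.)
In A → E B: B is at the end, add FOLLOW(A)

The FOLLOW sets referred to above (computed the same way, to a fixed point):
  FOLLOW(A) = { $, '*', 'c' }

Taking the union: FOLLOW(B) = { $, '*', 'c' }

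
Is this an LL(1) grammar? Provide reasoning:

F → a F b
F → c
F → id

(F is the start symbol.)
Yes, the grammar is LL(1).

For F:
  PREDICT(F → a F b) = { 'a' }
  PREDICT(F → c) = { 'c' }
  PREDICT(F → id) = { 'id' }

All predict sets are disjoint. The grammar IS LL(1).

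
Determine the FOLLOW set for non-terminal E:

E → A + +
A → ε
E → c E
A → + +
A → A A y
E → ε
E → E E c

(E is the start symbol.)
To compute FOLLOW(E), find every occurrence of E on a right-hand side N → α E β: add FIRST(β) \ {ε}, and if β is empty or nullable also add FOLLOW(N). Iterate to a fixed point.

E is the start symbol, so $ ∈ FOLLOW(E).
In E → c E: E is at the end; this adds FOLLOW(E) to itself — nothing new
In E → E E c: E is followed by E c, add FIRST(E c) \ {ε} = { '+', 'c', 'y' }
In E → E E c: E is followed by c, add FIRST(c) \ {ε} = { 'c' }

Taking the union: FOLLOW(E) = { $, '+', 'c', 'y' }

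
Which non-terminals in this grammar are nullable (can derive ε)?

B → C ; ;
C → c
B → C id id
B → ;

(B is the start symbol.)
None

A non-terminal is nullable if it can derive ε (the empty string): either it has an ε-production, or it has a production whose right-hand side consists entirely of nullable non-terminals.

There are no ε-productions, so no non-terminal can derive ε.
No non-terminals are nullable.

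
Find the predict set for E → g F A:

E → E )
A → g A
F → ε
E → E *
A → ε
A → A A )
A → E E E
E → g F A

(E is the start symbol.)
{ 'g' }

PREDICT(E → g F A) = (FIRST(RHS) \ {ε}) ∪ (FOLLOW(E) if ε ∈ FIRST(RHS), i.e. RHS ⇒* ε)
FIRST(g F A) = { 'g' }
ε ∉ FIRST(g F A), so FOLLOW(E) is not added.
PREDICT(E → g F A) = { 'g' }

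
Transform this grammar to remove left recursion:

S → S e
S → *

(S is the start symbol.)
S → * S'
S' → e S'
S' → ε

S is directly left-recursive. The standard transformation for
  A → A α₁ | ... | A α_m | β₁ | ... | β_n
is
  A  → β₁ A' | ... | β_n A'
  A' → α₁ A' | ... | α_m A' | ε

S → * becomes S → * S'
S → S e becomes S' → e S'
Add S' → ε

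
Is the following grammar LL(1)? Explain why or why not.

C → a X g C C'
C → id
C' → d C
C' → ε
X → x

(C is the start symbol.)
A grammar is LL(1) if for each non-terminal N with multiple productions, the predict sets of those productions are pairwise disjoint, where PREDICT(N → α) = (FIRST(α) \ {ε}) ∪ (FOLLOW(N) if α ⇒* ε).

Relevant sets:
  FOLLOW(C') = { $, 'd' }

For C:
  PREDICT(C → a X g C C') = { 'a' }
  PREDICT(C → id) = { 'id' }
For C':
  PREDICT(C' → d C) = { 'd' }
  PREDICT(C' → ε) = { $, 'd' }
X has a single production, so nothing to check there.

Conflict found: Predict set conflict for C': { 'd' }
The grammar is NOT LL(1).

Answer: No. Predict set conflict for C': { 'd' }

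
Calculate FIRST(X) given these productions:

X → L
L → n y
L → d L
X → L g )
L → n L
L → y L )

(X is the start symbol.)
{ 'd', 'n', 'y' }

To compute FIRST(X), examine every production with X on the left-hand side, reading each right-hand side left to right until a non-nullable symbol is reached.

FIRST sets of the other non-terminals involved (by the same procedure, iterated to a fixed point):
  FIRST(L) = { 'd', 'n', 'y' }

From X → L:
  - L is a non-terminal: add FIRST(L) \ {ε} = { 'd', 'n', 'y' }
    L is not nullable, so stop
From X → L g ):
  - L is a non-terminal: add FIRST(L) \ {ε} = { 'd', 'n', 'y' }
    L is not nullable, so stop

Collecting: FIRST(X) = { 'd', 'n', 'y' }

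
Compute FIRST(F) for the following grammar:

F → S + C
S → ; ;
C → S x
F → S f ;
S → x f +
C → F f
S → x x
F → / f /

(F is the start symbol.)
{ '/', ';', 'x' }

FIRST sets of the other non-terminals involved (by the same procedure, iterated to a fixed point):
  FIRST(S) = { ';', 'x' }

From F → S + C:
  - S is a non-terminal: add FIRST(S) \ {ε} = { ';', 'x' }
    S is not nullable, so stop
From F → S f ;:
  - S is a non-terminal: add FIRST(S) \ {ε} = { ';', 'x' }
    S is not nullable, so stop
From F → / f /:
  - '/' is a terminal: add '/' and stop

Collecting: FIRST(F) = { '/', ';', 'x' }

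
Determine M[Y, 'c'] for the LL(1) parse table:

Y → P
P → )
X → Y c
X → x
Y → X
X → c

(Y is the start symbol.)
To find M[Y, 'c'], we find productions for Y where 'c' is in the predict set (PREDICT(N → α) = (FIRST(α) \ {ε}) ∪ (FOLLOW(N) if α ⇒* ε)).

Relevant sets:
  FIRST(P) = { ')' }
  FIRST(X) = { ')', 'c', 'x' }

Y → P: PREDICT = { ')' }
Y → X: PREDICT = { ')', 'c', 'x' }
  'c' is in predict set, so this production goes in M[Y, 'c']

M[Y, 'c'] = Y → X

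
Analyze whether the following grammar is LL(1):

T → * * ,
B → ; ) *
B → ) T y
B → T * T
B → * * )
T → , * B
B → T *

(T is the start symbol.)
No. Predict set conflict for B: { '*' }

A grammar is LL(1) if for each non-terminal N with multiple productions, the predict sets of those productions are pairwise disjoint, where PREDICT(N → α) = (FIRST(α) \ {ε}) ∪ (FOLLOW(N) if α ⇒* ε).

Relevant sets:
  FIRST(T) = { '*', ',' }

For T:
  PREDICT(T → '*' '*' ',') = { '*' }
  PREDICT(T → ',' '*' B) = { ',' }
For B:
  PREDICT(B → ';' ')' '*') = { ';' }
  PREDICT(B → ')' T y) = { ')' }
  PREDICT(B → T '*' T) = { '*', ',' }
  PREDICT(B → '*' '*' ')') = { '*' }
  PREDICT(B → T '*') = { '*', ',' }

Conflict found: Predict set conflict for B: { '*' }
The grammar is NOT LL(1).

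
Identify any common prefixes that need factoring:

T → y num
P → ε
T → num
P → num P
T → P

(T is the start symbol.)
No, left-factoring is not needed

Left-factoring is needed when two productions for the same non-terminal
share a common prefix on the right-hand side.

Productions for T:
  T → y num
  T → num
  T → P
Productions for P:
  P → ε
  P → num P

No common prefixes found.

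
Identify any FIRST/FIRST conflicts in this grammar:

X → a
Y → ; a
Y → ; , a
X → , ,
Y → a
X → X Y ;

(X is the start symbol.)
A FIRST/FIRST conflict occurs when two productions N → α and N → β for the same non-terminal have FIRST(α) ∩ FIRST(β) ≠ ∅ (with ε ∈ FIRST of a nullable right-hand side, so two nullable alternatives also conflict).

FIRST sets of the non-terminals at (or reachable through a nullable prefix from) the front of some alternative:
  FIRST(X) = { ',', 'a' }

Productions for X:
  X → a: FIRST = { 'a' }
  X → , ,: FIRST = { ',' }
  X → X Y ;: FIRST = { ',', 'a' }
Productions for Y:
  Y → ; a: FIRST = { ';' }
  Y → ; , a: FIRST = { ';' }
  Y → a: FIRST = { 'a' }

Conflict for X: X → a and X → X Y ;
  Overlap: { 'a' }
Conflict for X: X → , , and X → X Y ;
  Overlap: { ',' }
Conflict for Y: Y → ; a and Y → ; , a
  Overlap: { ';' }

Answer: Yes. X → a / X → X Y ';' on { 'a' }; X → ',' ',' / X → X Y ';' on { ',' }; Y → ';' a / Y → ';' ',' a on { ';' }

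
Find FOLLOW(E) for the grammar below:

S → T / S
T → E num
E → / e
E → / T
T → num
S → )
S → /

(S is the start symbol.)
To compute FOLLOW(E), find every occurrence of E on a right-hand side N → α E β: add FIRST(β) \ {ε}, and if β is empty or nullable also add FOLLOW(N). Iterate to a fixed point.

In T → E num: E is followed by num, add FIRST(num) \ {ε} = { 'num' }

Taking the union: FOLLOW(E) = { 'num' }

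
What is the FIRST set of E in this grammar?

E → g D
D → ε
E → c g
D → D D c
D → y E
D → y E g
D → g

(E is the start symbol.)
{ 'c', 'g' }

From E → g D:
  - g is a terminal: add 'g' and stop
From E → c g:
  - c is a terminal: add 'c' and stop

Collecting: FIRST(E) = { 'c', 'g' }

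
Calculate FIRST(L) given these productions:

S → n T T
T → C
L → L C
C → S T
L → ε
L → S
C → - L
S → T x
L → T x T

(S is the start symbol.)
{ '-', 'n', ε }

FIRST sets of the other non-terminals involved (by the same procedure, iterated to a fixed point):
  FIRST(C) = { '-', 'n' }
  FIRST(S) = { '-', 'n' }
  FIRST(T) = { '-', 'n' }

From L → L C:
  - L is the symbol being defined: contributes nothing new
    L is nullable, so continue to the next symbol
  - C is a non-terminal: add FIRST(C) \ {ε} = { '-', 'n' }
    C is not nullable, so stop
From L → ε:
  - ε-production, so ε ∈ FIRST(L)
From L → S:
  - S is a non-terminal: add FIRST(S) \ {ε} = { '-', 'n' }
    S is not nullable, so stop
From L → T x T:
  - T is a non-terminal: add FIRST(T) \ {ε} = { '-', 'n' }
    T is not nullable, so stop

Collecting: FIRST(L) = { '-', 'n', ε }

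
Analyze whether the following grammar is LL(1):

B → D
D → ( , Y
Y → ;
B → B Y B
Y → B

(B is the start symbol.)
No. Predict set conflict for B: { '(' }

A grammar is LL(1) if for each non-terminal N with multiple productions, the predict sets of those productions are pairwise disjoint, where PREDICT(N → α) = (FIRST(α) \ {ε}) ∪ (FOLLOW(N) if α ⇒* ε).

Relevant sets:
  FIRST(D) = { '(' }
  FIRST(B) = { '(' }

For B:
  PREDICT(B → D) = { '(' }
  PREDICT(B → B Y B) = { '(' }
For Y:
  PREDICT(Y → ';') = { ';' }
  PREDICT(Y → B) = { '(' }
D has a single production, so nothing to check there.

Conflict found: Predict set conflict for B: { '(' }
The grammar is NOT LL(1).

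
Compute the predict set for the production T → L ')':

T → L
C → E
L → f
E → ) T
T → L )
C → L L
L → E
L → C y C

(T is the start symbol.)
PREDICT(T → L ')') = (FIRST(RHS) \ {ε}) ∪ (FOLLOW(T) if ε ∈ FIRST(RHS), i.e. RHS ⇒* ε)
FIRST(L) = { ')', 'f' }
FIRST(L ')') = { ')', 'f' }
ε ∉ FIRST(L ')'), so FOLLOW(T) is not added.
PREDICT(T → L ')') = { ')', 'f' }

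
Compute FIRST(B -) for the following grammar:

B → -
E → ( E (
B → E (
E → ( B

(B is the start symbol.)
FIRST sets of the non-terminals involved (from the grammar, by fixed-point iteration):
  FIRST(B) = { '(', '-' }

To compute FIRST(B -), process the symbols left to right:
Symbol B is a non-terminal. Add FIRST(B) \ {ε} = { '(', '-' }
B is not nullable (ε ∉ FIRST(B)), so stop here.
FIRST(B -) = { '(', '-' }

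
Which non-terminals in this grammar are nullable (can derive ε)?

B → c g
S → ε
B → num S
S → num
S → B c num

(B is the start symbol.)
{ 'S' }

ε-productions: S → ε
So S is immediately nullable.
No further non-terminal can be added: every production for the remaining non-terminals contains a terminal or a non-nullable non-terminal.
Nullable = { 'S' }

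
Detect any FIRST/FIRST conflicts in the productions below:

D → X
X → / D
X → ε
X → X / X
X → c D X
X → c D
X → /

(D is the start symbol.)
A FIRST/FIRST conflict occurs when two productions N → α and N → β for the same non-terminal have FIRST(α) ∩ FIRST(β) ≠ ∅ (with ε ∈ FIRST of a nullable right-hand side, so two nullable alternatives also conflict).

FIRST sets of the non-terminals at (or reachable through a nullable prefix from) the front of some alternative:
  FIRST(X) = { '/', 'c', ε }

Productions for X:
  X → / D: FIRST = { '/' }
  X → ε: FIRST = { ε }
  X → X / X: FIRST = { '/', 'c' }
  X → c D X: FIRST = { 'c' }
  X → c D: FIRST = { 'c' }
  X → /: FIRST = { '/' }
D has only one production, so no FIRST/FIRST conflict is possible there.

Conflict for X: X → / D and X → X / X
  Overlap: { '/' }
Conflict for X: X → / D and X → /
  Overlap: { '/' }
Conflict for X: X → X / X and X → c D X
  Overlap: { 'c' }
Conflict for X: X → X / X and X → c D
  Overlap: { 'c' }
Conflict for X: X → X / X and X → /
  Overlap: { '/' }
Conflict for X: X → c D X and X → c D
  Overlap: { 'c' }

Answer: Yes. X → '/' D / X → X '/' X on { '/' }; X → '/' D / X → '/' on { '/' }; X → X '/' X / X → c D X on { 'c' }; X → X '/' X / X → c D on { 'c' }; X → X '/' X / X → '/' on { '/' }; X → c D X / X → c D on { 'c' }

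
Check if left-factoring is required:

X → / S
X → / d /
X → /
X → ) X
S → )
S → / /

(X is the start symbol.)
Left-factoring is needed when two productions for the same non-terminal
share a common prefix on the right-hand side.

Productions for X:
  X → / S
  X → / d /
  X → /
  X → ) X
Productions for S:
  S → )
  S → / /

Found common prefix '/' in productions for X

Answer: Yes, X has productions with common prefix '/'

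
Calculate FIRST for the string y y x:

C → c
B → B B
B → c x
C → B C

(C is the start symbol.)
{ 'y' }

To compute FIRST(y y x), process the symbols left to right:
Symbol y is a terminal. Add 'y' and stop.
FIRST(y y x) = { 'y' }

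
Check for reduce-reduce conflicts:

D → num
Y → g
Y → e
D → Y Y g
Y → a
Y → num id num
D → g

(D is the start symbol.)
Yes — I5: [D → g .] vs [Y → g .]

A reduce-reduce conflict occurs when an LR(0) state has two complete items [A → α .] and [B → β .] — both call for a reduction, and with no lookahead the parser cannot choose between them.

Augment with D' → D and build the canonical LR(0) collection (I0 = CLOSURE({[D' → . D]}), then GOTO on every symbol after a dot until no new states appear). It has 13 states:
  I0: { [D → . Y Y g], [D → . g], [D → . num], [D' → . D], [Y → . a], [Y → . e], [Y → . g], [Y → . num id num] }  — shift
  I1: { [D' → D .] }  — accept
  I2: { [D → Y . Y g], [Y → . a], [Y → . e], [Y → . g], [Y → . num id num] }  — shift
  I3: { [Y → a .] }  — reduce
  I4: { [Y → e .] }  — reduce
  I5: { [D → g .], [Y → g .] }  — 2 reduces
  I6: { [D → num .], [Y → num . id num] }  — shift, reduce
  I7: { [Y → num id . num] }  — shift
  I8: { [Y → num id num .] }  — reduce
  I9: { [D → Y Y . g] }  — shift
  I10: { [Y → g .] }  — reduce
  I11: { [Y → num . id num] }  — shift
  I12: { [D → Y Y g .] }  — reduce

I5 contains complete items [D → g .], [Y → g .] — reduce-reduce conflict.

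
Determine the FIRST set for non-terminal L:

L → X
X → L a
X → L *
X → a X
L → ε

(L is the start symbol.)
FIRST sets of the other non-terminals involved (by the same procedure, iterated to a fixed point):
  FIRST(X) = { '*', 'a' }

From L → X:
  - X is a non-terminal: add FIRST(X) \ {ε} = { '*', 'a' }
    X is not nullable, so stop
From L → ε:
  - ε-production, so ε ∈ FIRST(L)

Collecting: FIRST(L) = { '*', 'a', ε }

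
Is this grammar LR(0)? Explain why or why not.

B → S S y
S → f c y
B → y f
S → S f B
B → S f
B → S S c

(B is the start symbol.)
A grammar is LR(0) if no state in the canonical LR(0) collection has:
  - both a shift item (dot before a terminal) and a complete item (shift-reduce conflict), or
  - two or more complete items (reduce-reduce conflict; the accept item [B' → B .] counts as a complete item here).

Augment with B' → B and build the canonical LR(0) collection (I0 = CLOSURE({[B' → . B]}), then GOTO on every symbol after a dot until no new states appear). It has 14 states:
  I0: { [B → . S S c], [B → . S S y], [B → . S f], [B → . y f], [B' → . B], [S → . S f B], [S → . f c y] }  — shift
  I1: { [B' → B .] }  — accept
  I2: { [B → S . S c], [B → S . S y], [B → S . f], [S → . S f B], [S → . f c y], [S → S . f B] }  — shift
  I3: { [S → f . c y] }  — shift
  I4: { [B → y . f] }  — shift
  I5: { [B → y f .] }  — reduce
  I6: { [S → f c . y] }  — shift
  I7: { [S → f c y .] }  — reduce
  I8: { [B → S S . c], [B → S S . y], [S → S . f B] }  — shift
  I9: { [B → . S S c], [B → . S S y], [B → . S f], [B → . y f], [B → S f .], [S → . S f B], [S → . f c y], [S → S f . B], [S → f . c y] }  — shift, reduce
  I10: { [S → S f B .] }  — reduce
  I11: { [B → S S c .] }  — reduce
  I12: { [B → . S S c], [B → . S S y], [B → . S f], [B → . y f], [S → . S f B], [S → . f c y], [S → S f . B] }  — shift
  I13: { [B → S S y .] }  — reduce

Conflict in state I9:
  Shift-reduce conflict between [B → S f .] and [B → . y f]
So the grammar is NOT LR(0).

Answer: No. Shift-reduce conflict between [B → S f .] and [B → . y f]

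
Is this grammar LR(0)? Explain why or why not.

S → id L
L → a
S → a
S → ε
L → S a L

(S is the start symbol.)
No. Shift-reduce conflict between [S → .] and [S → . a]

A grammar is LR(0) if no state in the canonical LR(0) collection has:
  - both a shift item (dot before a terminal) and a complete item (shift-reduce conflict), or
  - two or more complete items (reduce-reduce conflict; the accept item [S' → S .] counts as a complete item here).

Augment with S' → S and build the canonical LR(0) collection (I0 = CLOSURE({[S' → . S]}), then GOTO on every symbol after a dot until no new states appear). It has 9 states:
  I0: { [S → . a], [S → . id L], [S → .], [S' → . S] }  — shift, reduce
  I1: { [S' → S .] }  — accept
  I2: { [S → a .] }  — reduce
  I3: { [L → . S a L], [L → . a], [S → . a], [S → . id L], [S → .], [S → id . L] }  — shift, reduce
  I4: { [S → id L .] }  — reduce
  I5: { [L → S . a L] }  — shift
  I6: { [L → a .], [S → a .] }  — 2 reduces
  I7: { [L → . S a L], [L → . a], [L → S a . L], [S → . a], [S → . id L], [S → .] }  — shift, reduce
  I8: { [L → S a L .] }  — reduce

Conflict in state I0:
  Shift-reduce conflict between [S → .] and [S → . a]
So the grammar is NOT LR(0).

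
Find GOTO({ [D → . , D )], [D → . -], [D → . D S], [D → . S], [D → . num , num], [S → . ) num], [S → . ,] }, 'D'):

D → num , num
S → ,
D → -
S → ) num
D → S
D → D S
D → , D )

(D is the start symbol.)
GOTO(I, 'D') = CLOSURE({ [A → αX.β] : [A → α.Xβ] ∈ I, X = 'D' })

Items with dot before 'D', with the dot advanced:
  [D → . D S] → [D → D . S]
Closure of the advanced items:
  [D → D . S] has the dot before S: add [S → . ,], [S → . ) num]

GOTO = { [D → D . S], [S → . ) num], [S → . ,] }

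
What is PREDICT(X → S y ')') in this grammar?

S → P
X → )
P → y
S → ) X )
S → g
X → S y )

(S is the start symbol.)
{ ')', 'g', 'y' }

PREDICT(X → S y ')') = (FIRST(RHS) \ {ε}) ∪ (FOLLOW(X) if ε ∈ FIRST(RHS), i.e. RHS ⇒* ε)
FIRST(S) = { ')', 'g', 'y' }
FIRST(S y ')') = { ')', 'g', 'y' }
ε ∉ FIRST(S y ')'), so FOLLOW(X) is not added.
PREDICT(X → S y ')') = { ')', 'g', 'y' }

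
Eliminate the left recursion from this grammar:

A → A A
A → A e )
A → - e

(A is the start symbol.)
A → - e A'
A' → A A'
A' → e ) A'
A' → ε

A is directly left-recursive. The standard transformation for
  A → A α₁ | ... | A α_m | β₁ | ... | β_n
is
  A  → β₁ A' | ... | β_n A'
  A' → α₁ A' | ... | α_m A' | ε

A → - e becomes A → - e A'
A → A A becomes A' → A A'
A → A e ) becomes A' → e ) A'
Add A' → ε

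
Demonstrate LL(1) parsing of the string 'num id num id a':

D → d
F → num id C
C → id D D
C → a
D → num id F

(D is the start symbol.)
LL(1) parsing maintains a stack (initially the start symbol over $) and the input. At each step: if the stack top is a terminal, match it against the current input token; if it is a non-terminal N, replace it with the RHS of M[N, lookahead] (the unique production whose predict set contains the lookahead).

Stack is shown with the top on the left.

Stack       Input              Action
-------------------------------------
D $         num id num id a $  output D → num id F
num id F $  num id num id a $  match 'num'
id F $      id num id a $      match 'id'
F $         num id a $         output F → num id C
num id C $  num id a $         match 'num'
id C $      id a $             match 'id'
C $         a $                output C → a
a $         a $                match 'a'
$           $                  accept

The string is accepted.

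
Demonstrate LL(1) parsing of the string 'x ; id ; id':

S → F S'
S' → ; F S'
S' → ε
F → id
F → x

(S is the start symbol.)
LL(1) parsing maintains a stack (initially the start symbol over $) and the input. At each step: if the stack top is a terminal, match it against the current input token; if it is a non-terminal N, replace it with the RHS of M[N, lookahead] (the unique production whose predict set contains the lookahead).

Stack is shown with the top on the left.

Stack     Input          Action
-------------------------------
S $       x ; id ; id $  output S → F S'
F S' $    x ; id ; id $  output F → x
x S' $    x ; id ; id $  match 'x'
S' $      ; id ; id $    output S' → ; F S'
; F S' $  ; id ; id $    match ';'
F S' $    id ; id $      output F → id
id S' $   id ; id $      match 'id'
S' $      ; id $         output S' → ; F S'
; F S' $  ; id $         match ';'
F S' $    id $           output F → id
id S' $   id $           match 'id'
S' $      $              output S' → ε
$         $              accept

The string is accepted.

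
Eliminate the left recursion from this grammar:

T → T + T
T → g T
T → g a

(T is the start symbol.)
T is directly left-recursive. The standard transformation for
  A → A α₁ | ... | A α_m | β₁ | ... | β_n
is
  A  → β₁ A' | ... | β_n A'
  A' → α₁ A' | ... | α_m A' | ε

T → g T becomes T → g T T'
T → g a becomes T → g a T'
T → T + T becomes T' → + T T'
Add T' → ε

Resulting grammar:
T → g T T'
T → g a T'
T' → + T T'
T' → ε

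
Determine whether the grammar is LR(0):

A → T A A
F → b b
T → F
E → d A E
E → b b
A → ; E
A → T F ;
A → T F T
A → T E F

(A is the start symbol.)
A grammar is LR(0) if no state in the canonical LR(0) collection has:
  - both a shift item (dot before a terminal) and a complete item (shift-reduce conflict), or
  - two or more complete items (reduce-reduce conflict; the accept item [A' → A .] counts as a complete item here).

Augment with A' → A and build the canonical LR(0) collection (I0 = CLOSURE({[A' → . A]}), then GOTO on every symbol after a dot until no new states appear). It has 22 states:
  I0: { [A → . ; E], [A → . T A A], [A → . T E F], [A → . T F ;], [A → . T F T], [A' → . A], [F → . b b], [T → . F] }  — shift
  I1: { [A → ; . E], [E → . b b], [E → . d A E] }  — shift
  I2: { [A' → A .] }  — accept
  I3: { [T → F .] }  — reduce
  I4: { [A → . ; E], [A → . T A A], [A → . T E F], [A → . T F ;], [A → . T F T], [A → T . A A], [A → T . E F], [A → T . F ;], [A → T . F T], [E → . b b], [E → . d A E], [F → . b b], [T → . F] }  — shift
  I5: { [F → b . b] }  — shift
  I6: { [F → b b .] }  — reduce
  I7: { [A → . ; E], [A → . T A A], [A → . T E F], [A → . T F ;], [A → . T F T], [A → T A . A], [F → . b b], [T → . F] }  — shift
  I8: { [A → T E . F], [F → . b b] }  — shift
  I9: { [A → T F . ;], [A → T F . T], [F → . b b], [T → . F], [T → F .] }  — shift, reduce
  I10: { [E → b . b], [F → b . b] }  — shift
  I11: { [A → . ; E], [A → . T A A], [A → . T E F], [A → . T F ;], [A → . T F T], [E → d . A E], [F → . b b], [T → . F] }  — shift
  I12: { [E → . b b], [E → . d A E], [E → d A . E] }  — shift
  I13: { [E → d A E .] }  — reduce
  I14: { [E → b . b] }  — shift
  I15: { [E → b b .] }  — reduce
  I16: { [E → b b .], [F → b b .] }  — 2 reduces
  I17: { [A → T F ; .] }  — reduce
  I18: { [A → T F T .] }  — reduce
  I19: { [A → T E F .] }  — reduce
  I20: { [A → T A A .] }  — reduce
  I21: { [A → ; E .] }  — reduce

Conflict in state I9:
  Shift-reduce conflict between [T → F .] and [A → T F . ;]
So the grammar is NOT LR(0).

Answer: No. Shift-reduce conflict between [T → F .] and [A → T F . ;]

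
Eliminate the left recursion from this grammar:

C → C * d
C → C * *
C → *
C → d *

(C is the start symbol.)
C is directly left-recursive. The standard transformation for
  A → A α₁ | ... | A α_m | β₁ | ... | β_n
is
  A  → β₁ A' | ... | β_n A'
  A' → α₁ A' | ... | α_m A' | ε

C → * becomes C → * C'
C → d * becomes C → d * C'
C → C * d becomes C' → * d C'
C → C * * becomes C' → * * C'
Add C' → ε

Resulting grammar:
C → * C'
C → d * C'
C' → * d C'
C' → * * C'
C' → ε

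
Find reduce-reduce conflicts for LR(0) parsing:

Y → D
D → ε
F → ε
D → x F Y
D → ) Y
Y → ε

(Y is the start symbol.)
Yes — I0: [D → .] vs [Y → .]; I1: [D → .] vs [Y → .]; I5: [D → .] vs [Y → .]

A reduce-reduce conflict occurs when an LR(0) state has two complete items [A → α .] and [B → β .] — both call for a reduction, and with no lookahead the parser cannot choose between them.

Augment with Y' → Y and build the canonical LR(0) collection (I0 = CLOSURE({[Y' → . Y]}), then GOTO on every symbol after a dot until no new states appear). It has 8 states:
  I0: { [D → . ) Y], [D → . x F Y], [D → .], [Y → . D], [Y → .], [Y' → . Y] }  — shift, 2 reduces
  I1: { [D → ) . Y], [D → . ) Y], [D → . x F Y], [D → .], [Y → . D], [Y → .] }  — shift, 2 reduces
  I2: { [Y → D .] }  — reduce
  I3: { [Y' → Y .] }  — accept
  I4: { [D → x . F Y], [F → .] }  — reduce
  I5: { [D → . ) Y], [D → . x F Y], [D → .], [D → x F . Y], [Y → . D], [Y → .] }  — shift, 2 reduces
  I6: { [D → x F Y .] }  — reduce
  I7: { [D → ) Y .] }  — reduce

I0 contains complete items [D → .], [Y → .] — reduce-reduce conflict.
I1 contains complete items [D → .], [Y → .] — reduce-reduce conflict.
I5 contains complete items [D → .], [Y → .] — reduce-reduce conflict.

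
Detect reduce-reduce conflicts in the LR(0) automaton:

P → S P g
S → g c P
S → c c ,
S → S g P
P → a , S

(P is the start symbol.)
No reduce-reduce conflicts

A reduce-reduce conflict occurs when an LR(0) state has two complete items [A → α .] and [B → β .] — both call for a reduction, and with no lookahead the parser cannot choose between them.

Augment with P' → P and build the canonical LR(0) collection (I0 = CLOSURE({[P' → . P]}), then GOTO on every symbol after a dot until no new states appear). It has 19 states:
  I0: { [P → . S P g], [P → . a , S], [P' → . P], [S → . S g P], [S → . c c ,], [S → . g c P] }  — shift
  I1: { [P' → P .] }  — accept
  I2: { [P → . S P g], [P → . a , S], [P → S . P g], [S → . S g P], [S → . c c ,], [S → . g c P], [S → S . g P] }  — shift
  I3: { [P → a . , S] }  — shift
  I4: { [S → c . c ,] }  — shift
  I5: { [S → g . c P] }  — shift
  I6: { [P → . S P g], [P → . a , S], [S → . S g P], [S → . c c ,], [S → . g c P], [S → g c . P] }  — shift
  I7: { [S → g c P .] }  — reduce
  I8: { [S → c c . ,] }  — shift
  I9: { [S → c c , .] }  — reduce
  I10: { [P → a , . S], [S → . S g P], [S → . c c ,], [S → . g c P] }  — shift
  I11: { [P → a , S .], [S → S . g P] }  — shift, reduce
  I12: { [P → . S P g], [P → . a , S], [S → . S g P], [S → . c c ,], [S → . g c P], [S → S g . P] }  — shift
  I13: { [S → S g P .] }  — reduce
  I14: { [P → S P . g] }  — shift
  I15: { [P → . S P g], [P → . a , S], [S → . S g P], [S → . c c ,], [S → . g c P], [S → S g . P], [S → g . c P] }  — shift
  I16: { [P → . S P g], [P → . a , S], [S → . S g P], [S → . c c ,], [S → . g c P], [S → c . c ,], [S → g c . P] }  — shift
  I17: { [S → c . c ,], [S → c c . ,] }  — shift
  I18: { [P → S P g .] }  — reduce

No state contains more than one complete item.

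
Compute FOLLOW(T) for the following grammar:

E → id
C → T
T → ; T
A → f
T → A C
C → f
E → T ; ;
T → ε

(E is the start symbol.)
{ ';' }

In C → T: T is at the end, add FOLLOW(C)
In T → ; T: T is at the end; this adds FOLLOW(T) to itself — nothing new
In E → T ; ;: T is followed by ';' ';', add FIRST(';' ';') \ {ε} = { ';' }

The FOLLOW sets referred to above (computed the same way, to a fixed point):
  FOLLOW(C) = { ';' }

Taking the union: FOLLOW(T) = { ';' }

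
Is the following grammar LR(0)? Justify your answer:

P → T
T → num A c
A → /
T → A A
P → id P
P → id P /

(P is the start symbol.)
A grammar is LR(0) if no state in the canonical LR(0) collection has:
  - both a shift item (dot before a terminal) and a complete item (shift-reduce conflict), or
  - two or more complete items (reduce-reduce conflict; the accept item [P' → P .] counts as a complete item here).

Augment with P' → P and build the canonical LR(0) collection (I0 = CLOSURE({[P' → . P]}), then GOTO on every symbol after a dot until no new states appear). It has 12 states:
  I0: { [A → . /], [P → . T], [P → . id P /], [P → . id P], [P' → . P], [T → . A A], [T → . num A c] }  — shift
  I1: { [A → / .] }  — reduce
  I2: { [A → . /], [T → A . A] }  — shift
  I3: { [P' → P .] }  — accept
  I4: { [P → T .] }  — reduce
  I5: { [A → . /], [P → . T], [P → . id P /], [P → . id P], [P → id . P /], [P → id . P], [T → . A A], [T → . num A c] }  — shift
  I6: { [A → . /], [T → num . A c] }  — shift
  I7: { [T → num A . c] }  — shift
  I8: { [T → num A c .] }  — reduce
  I9: { [P → id P . /], [P → id P .] }  — shift, reduce
  I10: { [P → id P / .] }  — reduce
  I11: { [T → A A .] }  — reduce

Conflict in state I9:
  Shift-reduce conflict between [P → id P .] and [P → id P . /]
So the grammar is NOT LR(0).

Answer: No. Shift-reduce conflict between [P → id P .] and [P → id P . /]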